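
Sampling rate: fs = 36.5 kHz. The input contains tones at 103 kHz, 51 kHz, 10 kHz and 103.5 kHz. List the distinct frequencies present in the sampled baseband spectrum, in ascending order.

fs/2 = 18.25 kHz.
103 kHz mod fs = 30 kHz.
30 kHz > fs/2 = 18.25 kHz, folds to fs − 30 kHz = 6.5 kHz.
51 kHz mod fs = 14.5 kHz.
14.5 kHz ≤ fs/2 = 18.25 kHz, appears at 14.5 kHz.
10 kHz ≤ fs/2 = 18.25 kHz, passes unchanged.
103.5 kHz mod fs = 30.5 kHz.
30.5 kHz > fs/2 = 18.25 kHz, folds to fs − 30.5 kHz = 6 kHz.
Distinct values: {6 kHz, 6.5 kHz, 10 kHz, 14.5 kHz}.

6 kHz, 6.5 kHz, 10 kHz, 14.5 kHz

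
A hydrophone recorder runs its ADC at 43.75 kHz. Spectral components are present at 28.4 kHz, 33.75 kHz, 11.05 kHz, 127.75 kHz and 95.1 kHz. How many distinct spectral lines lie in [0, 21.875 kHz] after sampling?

5

fs/2 = 21.875 kHz.
28.4 kHz > fs/2 = 21.875 kHz, folds to fs − 28.4 kHz = 15.35 kHz.
33.75 kHz > fs/2 = 21.875 kHz, folds to fs − 33.75 kHz = 10 kHz.
11.05 kHz ≤ fs/2 = 21.875 kHz, passes unchanged.
127.75 kHz mod fs = 40.25 kHz.
40.25 kHz > fs/2 = 21.875 kHz, folds to fs − 40.25 kHz = 3.5 kHz.
95.1 kHz mod fs = 7.6 kHz.
7.6 kHz ≤ fs/2 = 21.875 kHz, appears at 7.6 kHz.
Distinct values: {3.5 kHz, 7.6 kHz, 10 kHz, 11.05 kHz, 15.35 kHz} → 5.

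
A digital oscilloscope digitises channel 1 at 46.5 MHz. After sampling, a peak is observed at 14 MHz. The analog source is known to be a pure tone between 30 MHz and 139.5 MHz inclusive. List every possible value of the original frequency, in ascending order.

32.5 MHz, 60.5 MHz, 79 MHz, 107 MHz, 125.5 MHz

Frequencies that alias to 14 MHz are k·fs ± 14 MHz for integer k ≥ 0.
k=0: 14 MHz.
k=1: 32.5 MHz, 60.5 MHz.
k=2: 79 MHz, 107 MHz.
k=3: 125.5 MHz, 153.5 MHz.
k=4: 172 MHz, 200 MHz.
Within [30 MHz, 139.5 MHz]: 32.5 MHz, 60.5 MHz, 79 MHz, 107 MHz, 125.5 MHz.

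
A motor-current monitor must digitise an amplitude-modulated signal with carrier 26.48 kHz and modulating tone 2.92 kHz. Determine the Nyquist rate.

AM sidebands sit at fc ± fm = 23.56 kHz and 29.4 kHz.
Highest-frequency component: 29.4 kHz.
Nyquist rate = 2 × 29.4 kHz = 58.8 kHz.

58.8 kHz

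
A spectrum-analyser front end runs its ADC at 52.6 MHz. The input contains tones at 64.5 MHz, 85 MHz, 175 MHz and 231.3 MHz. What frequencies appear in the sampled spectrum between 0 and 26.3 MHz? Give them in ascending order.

fs/2 = 26.3 MHz.
64.5 MHz mod fs = 11.9 MHz.
11.9 MHz ≤ fs/2 = 26.3 MHz, appears at 11.9 MHz.
85 MHz mod fs = 32.4 MHz.
32.4 MHz > fs/2 = 26.3 MHz, folds to fs − 32.4 MHz = 20.2 MHz.
175 MHz mod fs = 17.2 MHz.
17.2 MHz ≤ fs/2 = 26.3 MHz, appears at 17.2 MHz.
231.3 MHz mod fs = 20.9 MHz.
20.9 MHz ≤ fs/2 = 26.3 MHz, appears at 20.9 MHz.
Distinct values: {11.9 MHz, 17.2 MHz, 20.2 MHz, 20.9 MHz}.

11.9 MHz, 17.2 MHz, 20.2 MHz, 20.9 MHz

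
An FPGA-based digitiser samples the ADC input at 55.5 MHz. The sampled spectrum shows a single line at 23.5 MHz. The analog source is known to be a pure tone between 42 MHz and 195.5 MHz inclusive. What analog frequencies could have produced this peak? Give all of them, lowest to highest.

79 MHz, 87.5 MHz, 134.5 MHz, 143 MHz, 190 MHz

Frequencies that alias to 23.5 MHz are k·fs ± 23.5 MHz for integer k ≥ 0.
k=0: 23.5 MHz.
k=1: 32 MHz, 79 MHz.
k=2: 87.5 MHz, 134.5 MHz.
k=3: 143 MHz, 190 MHz.
k=4: 198.5 MHz, 245.5 MHz.
Within [42 MHz, 195.5 MHz]: 79 MHz, 87.5 MHz, 134.5 MHz, 143 MHz, 190 MHz.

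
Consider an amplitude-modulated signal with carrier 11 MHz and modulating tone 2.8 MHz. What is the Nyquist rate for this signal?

AM sidebands sit at fc ± fm = 8.2 MHz and 13.8 MHz.
Highest-frequency component: 13.8 MHz.
Nyquist rate = 2 × 13.8 MHz = 27.6 MHz.

27.6 MHz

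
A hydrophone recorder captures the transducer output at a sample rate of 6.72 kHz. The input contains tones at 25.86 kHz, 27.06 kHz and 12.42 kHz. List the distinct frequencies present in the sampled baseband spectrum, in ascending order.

0.18 kHz, 1.02 kHz

fs/2 = 3.36 kHz.
25.86 kHz mod fs = 5.7 kHz.
5.7 kHz > fs/2 = 3.36 kHz, folds to fs − 5.7 kHz = 1.02 kHz.
27.06 kHz mod fs = 0.18 kHz.
0.18 kHz ≤ fs/2 = 3.36 kHz, appears at 0.18 kHz.
12.42 kHz mod fs = 5.7 kHz.
5.7 kHz > fs/2 = 3.36 kHz, folds to fs − 5.7 kHz = 1.02 kHz.
Distinct values: {0.18 kHz, 1.02 kHz}.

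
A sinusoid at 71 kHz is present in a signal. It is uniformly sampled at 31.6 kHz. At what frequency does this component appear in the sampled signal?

7.8 kHz

71 kHz mod fs = 7.8 kHz.
7.8 kHz ≤ fs/2 = 15.8 kHz, appears at 7.8 kHz.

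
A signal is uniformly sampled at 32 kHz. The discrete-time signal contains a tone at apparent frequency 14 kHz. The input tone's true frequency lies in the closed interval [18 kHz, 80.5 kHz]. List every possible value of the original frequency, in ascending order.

Frequencies that alias to 14 kHz are k·fs ± 14 kHz for integer k ≥ 0.
k=0: 14 kHz.
k=1: 18 kHz, 46 kHz.
k=2: 50 kHz, 78 kHz.
k=3: 82 kHz, 110 kHz.
Within [18 kHz, 80.5 kHz]: 18 kHz, 46 kHz, 50 kHz, 78 kHz.

18 kHz, 46 kHz, 50 kHz, 78 kHz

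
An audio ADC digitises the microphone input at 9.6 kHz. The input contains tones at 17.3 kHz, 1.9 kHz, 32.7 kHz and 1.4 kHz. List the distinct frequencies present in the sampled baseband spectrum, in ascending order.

1.4 kHz, 1.9 kHz, 3.9 kHz

fs/2 = 4.8 kHz.
17.3 kHz mod fs = 7.7 kHz.
7.7 kHz > fs/2 = 4.8 kHz, folds to fs − 7.7 kHz = 1.9 kHz.
1.9 kHz ≤ fs/2 = 4.8 kHz, passes unchanged.
32.7 kHz mod fs = 3.9 kHz.
3.9 kHz ≤ fs/2 = 4.8 kHz, appears at 3.9 kHz.
1.4 kHz ≤ fs/2 = 4.8 kHz, passes unchanged.
Distinct values: {1.4 kHz, 1.9 kHz, 3.9 kHz}.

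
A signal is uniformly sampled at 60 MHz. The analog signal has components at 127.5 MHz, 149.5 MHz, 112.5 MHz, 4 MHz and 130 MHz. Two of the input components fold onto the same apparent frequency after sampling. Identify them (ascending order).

fs/2 = 30 MHz.
127.5 MHz mod fs = 7.5 MHz.
7.5 MHz ≤ fs/2 = 30 MHz, appears at 7.5 MHz.
149.5 MHz mod fs = 29.5 MHz.
29.5 MHz ≤ fs/2 = 30 MHz, appears at 29.5 MHz.
112.5 MHz mod fs = 52.5 MHz.
52.5 MHz > fs/2 = 30 MHz, folds to fs − 52.5 MHz = 7.5 MHz.
4 MHz ≤ fs/2 = 30 MHz, passes unchanged.
130 MHz mod fs = 10 MHz.
10 MHz ≤ fs/2 = 30 MHz, appears at 10 MHz.
112.5 MHz and 127.5 MHz both map to 7.5 MHz.

112.5 MHz, 127.5 MHz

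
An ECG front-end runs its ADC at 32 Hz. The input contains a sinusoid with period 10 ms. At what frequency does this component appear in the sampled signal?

4 Hz

T = 10 ms → f = 1/T = 100 Hz.
100 Hz mod fs = 4 Hz.
4 Hz ≤ fs/2 = 16 Hz, appears at 4 Hz.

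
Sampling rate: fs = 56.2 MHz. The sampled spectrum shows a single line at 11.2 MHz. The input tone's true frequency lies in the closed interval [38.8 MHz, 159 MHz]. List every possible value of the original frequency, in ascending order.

45 MHz, 67.4 MHz, 101.2 MHz, 123.6 MHz, 157.4 MHz

Frequencies that alias to 11.2 MHz are k·fs ± 11.2 MHz for integer k ≥ 0.
k=0: 11.2 MHz.
k=1: 45 MHz, 67.4 MHz.
k=2: 101.2 MHz, 123.6 MHz.
k=3: 157.4 MHz, 179.8 MHz.
k=4: 213.6 MHz, 236 MHz.
Within [38.8 MHz, 159 MHz]: 45 MHz, 67.4 MHz, 101.2 MHz, 123.6 MHz, 157.4 MHz.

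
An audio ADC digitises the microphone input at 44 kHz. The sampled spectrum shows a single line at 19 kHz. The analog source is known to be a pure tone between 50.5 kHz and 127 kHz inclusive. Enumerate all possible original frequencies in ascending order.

63 kHz, 69 kHz, 107 kHz, 113 kHz

Frequencies that alias to 19 kHz are k·fs ± 19 kHz for integer k ≥ 0.
k=0: 19 kHz.
k=1: 25 kHz, 63 kHz.
k=2: 69 kHz, 107 kHz.
k=3: 113 kHz, 151 kHz.
k=4: 157 kHz, 195 kHz.
Within [50.5 kHz, 127 kHz]: 63 kHz, 69 kHz, 107 kHz, 113 kHz.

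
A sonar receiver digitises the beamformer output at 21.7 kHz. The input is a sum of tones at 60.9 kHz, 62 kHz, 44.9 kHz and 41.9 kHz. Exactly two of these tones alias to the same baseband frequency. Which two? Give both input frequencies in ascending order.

41.9 kHz, 44.9 kHz

fs/2 = 10.85 kHz.
60.9 kHz mod fs = 17.5 kHz.
17.5 kHz > fs/2 = 10.85 kHz, folds to fs − 17.5 kHz = 4.2 kHz.
62 kHz mod fs = 18.6 kHz.
18.6 kHz > fs/2 = 10.85 kHz, folds to fs − 18.6 kHz = 3.1 kHz.
44.9 kHz mod fs = 1.5 kHz.
1.5 kHz ≤ fs/2 = 10.85 kHz, appears at 1.5 kHz.
41.9 kHz mod fs = 20.2 kHz.
20.2 kHz > fs/2 = 10.85 kHz, folds to fs − 20.2 kHz = 1.5 kHz.
41.9 kHz and 44.9 kHz both map to 1.5 kHz.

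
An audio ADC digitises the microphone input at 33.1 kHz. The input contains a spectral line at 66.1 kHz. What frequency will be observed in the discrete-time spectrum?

0.1 kHz

66.1 kHz mod fs = 33 kHz.
33 kHz > fs/2 = 16.55 kHz, folds to fs − 33 kHz = 0.1 kHz.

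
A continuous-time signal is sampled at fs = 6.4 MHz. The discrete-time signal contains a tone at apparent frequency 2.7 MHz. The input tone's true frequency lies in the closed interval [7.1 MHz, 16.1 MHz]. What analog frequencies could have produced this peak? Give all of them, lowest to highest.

Frequencies that alias to 2.7 MHz are k·fs ± 2.7 MHz for integer k ≥ 0.
k=0: 2.7 MHz.
k=1: 3.7 MHz, 9.1 MHz.
k=2: 10.1 MHz, 15.5 MHz.
k=3: 16.5 MHz, 21.9 MHz.
Within [7.1 MHz, 16.1 MHz]: 9.1 MHz, 10.1 MHz, 15.5 MHz.

9.1 MHz, 10.1 MHz, 15.5 MHz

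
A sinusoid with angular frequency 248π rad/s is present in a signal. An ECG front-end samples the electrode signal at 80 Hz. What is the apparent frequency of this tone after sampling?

36 Hz

ω = 248π rad/s → f = ω/(2π) = 124 Hz.
124 Hz mod fs = 44 Hz.
44 Hz > fs/2 = 40 Hz, folds to fs − 44 Hz = 36 Hz.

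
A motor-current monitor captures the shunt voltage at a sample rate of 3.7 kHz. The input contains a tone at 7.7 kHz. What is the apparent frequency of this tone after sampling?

0.3 kHz

7.7 kHz mod fs = 0.3 kHz.
0.3 kHz ≤ fs/2 = 1.85 kHz, appears at 0.3 kHz.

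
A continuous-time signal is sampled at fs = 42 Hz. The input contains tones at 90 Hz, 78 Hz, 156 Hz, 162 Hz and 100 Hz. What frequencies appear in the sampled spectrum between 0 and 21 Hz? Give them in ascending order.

6 Hz, 12 Hz, 16 Hz

fs/2 = 21 Hz.
90 Hz mod fs = 6 Hz.
6 Hz ≤ fs/2 = 21 Hz, appears at 6 Hz.
78 Hz mod fs = 36 Hz.
36 Hz > fs/2 = 21 Hz, folds to fs − 36 Hz = 6 Hz.
156 Hz mod fs = 30 Hz.
30 Hz > fs/2 = 21 Hz, folds to fs − 30 Hz = 12 Hz.
162 Hz mod fs = 36 Hz.
36 Hz > fs/2 = 21 Hz, folds to fs − 36 Hz = 6 Hz.
100 Hz mod fs = 16 Hz.
16 Hz ≤ fs/2 = 21 Hz, appears at 16 Hz.
Distinct values: {6 Hz, 12 Hz, 16 Hz}.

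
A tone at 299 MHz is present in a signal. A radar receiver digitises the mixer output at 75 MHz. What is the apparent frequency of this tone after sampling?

1 MHz

299 MHz mod fs = 74 MHz.
74 MHz > fs/2 = 37.5 MHz, folds to fs − 74 MHz = 1 MHz.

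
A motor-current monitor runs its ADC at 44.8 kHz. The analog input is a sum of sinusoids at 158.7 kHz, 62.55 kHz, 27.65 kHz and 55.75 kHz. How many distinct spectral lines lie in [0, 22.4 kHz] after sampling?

fs/2 = 22.4 kHz.
158.7 kHz mod fs = 24.3 kHz.
24.3 kHz > fs/2 = 22.4 kHz, folds to fs − 24.3 kHz = 20.5 kHz.
62.55 kHz mod fs = 17.75 kHz.
17.75 kHz ≤ fs/2 = 22.4 kHz, appears at 17.75 kHz.
27.65 kHz > fs/2 = 22.4 kHz, folds to fs − 27.65 kHz = 17.15 kHz.
55.75 kHz mod fs = 10.95 kHz.
10.95 kHz ≤ fs/2 = 22.4 kHz, appears at 10.95 kHz.
Distinct values: {10.95 kHz, 17.15 kHz, 17.75 kHz, 20.5 kHz} → 4.

4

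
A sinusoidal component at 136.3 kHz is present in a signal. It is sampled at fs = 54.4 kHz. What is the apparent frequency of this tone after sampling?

136.3 kHz mod fs = 27.5 kHz.
27.5 kHz > fs/2 = 27.2 kHz, folds to fs − 27.5 kHz = 26.9 kHz.

26.9 kHz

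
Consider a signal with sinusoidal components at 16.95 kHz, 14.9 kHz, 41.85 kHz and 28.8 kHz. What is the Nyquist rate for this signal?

83.7 kHz

Highest-frequency component: 41.85 kHz.
Nyquist rate = 2 × 41.85 kHz = 83.7 kHz.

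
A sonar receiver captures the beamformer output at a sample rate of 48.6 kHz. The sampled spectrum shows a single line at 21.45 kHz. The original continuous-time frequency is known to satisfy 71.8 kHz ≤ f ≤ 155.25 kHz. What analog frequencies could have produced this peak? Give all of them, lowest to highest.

75.75 kHz, 118.65 kHz, 124.35 kHz

Frequencies that alias to 21.45 kHz are k·fs ± 21.45 kHz for integer k ≥ 0.
k=0: 21.45 kHz.
k=1: 27.15 kHz, 70.05 kHz.
k=2: 75.75 kHz, 118.65 kHz.
k=3: 124.35 kHz, 167.25 kHz.
k=4: 172.95 kHz, 215.85 kHz.
Within [71.8 kHz, 155.25 kHz]: 75.75 kHz, 118.65 kHz, 124.35 kHz.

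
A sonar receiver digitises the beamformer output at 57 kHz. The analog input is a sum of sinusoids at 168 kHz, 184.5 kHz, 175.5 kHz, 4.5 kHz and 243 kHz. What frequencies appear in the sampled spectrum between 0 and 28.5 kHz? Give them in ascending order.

3 kHz, 4.5 kHz, 13.5 kHz, 15 kHz

fs/2 = 28.5 kHz.
168 kHz mod fs = 54 kHz.
54 kHz > fs/2 = 28.5 kHz, folds to fs − 54 kHz = 3 kHz.
184.5 kHz mod fs = 13.5 kHz.
13.5 kHz ≤ fs/2 = 28.5 kHz, appears at 13.5 kHz.
175.5 kHz mod fs = 4.5 kHz.
4.5 kHz ≤ fs/2 = 28.5 kHz, appears at 4.5 kHz.
4.5 kHz ≤ fs/2 = 28.5 kHz, passes unchanged.
243 kHz mod fs = 15 kHz.
15 kHz ≤ fs/2 = 28.5 kHz, appears at 15 kHz.
Distinct values: {3 kHz, 4.5 kHz, 13.5 kHz, 15 kHz}.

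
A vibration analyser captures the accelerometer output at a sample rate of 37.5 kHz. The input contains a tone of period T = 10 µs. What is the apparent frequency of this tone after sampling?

T = 10 µs → f = 1/T = 100 kHz.
100 kHz mod fs = 25 kHz.
25 kHz > fs/2 = 18.75 kHz, folds to fs − 25 kHz = 12.5 kHz.

12.5 kHz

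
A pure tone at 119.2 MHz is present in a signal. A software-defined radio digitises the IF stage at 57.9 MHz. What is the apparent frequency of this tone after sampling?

119.2 MHz mod fs = 3.4 MHz.
3.4 MHz ≤ fs/2 = 28.95 MHz, appears at 3.4 MHz.

3.4 MHz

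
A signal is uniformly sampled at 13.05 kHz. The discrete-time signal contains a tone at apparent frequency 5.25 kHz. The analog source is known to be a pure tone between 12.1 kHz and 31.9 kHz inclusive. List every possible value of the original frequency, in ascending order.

Frequencies that alias to 5.25 kHz are k·fs ± 5.25 kHz for integer k ≥ 0.
k=0: 5.25 kHz.
k=1: 7.8 kHz, 18.3 kHz.
k=2: 20.85 kHz, 31.35 kHz.
k=3: 33.9 kHz, 44.4 kHz.
Within [12.1 kHz, 31.9 kHz]: 18.3 kHz, 20.85 kHz, 31.35 kHz.

18.3 kHz, 20.85 kHz, 31.35 kHz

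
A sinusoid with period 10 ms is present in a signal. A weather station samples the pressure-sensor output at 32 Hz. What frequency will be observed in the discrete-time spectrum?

T = 10 ms → f = 1/T = 100 Hz.
100 Hz mod fs = 4 Hz.
4 Hz ≤ fs/2 = 16 Hz, appears at 4 Hz.

4 Hz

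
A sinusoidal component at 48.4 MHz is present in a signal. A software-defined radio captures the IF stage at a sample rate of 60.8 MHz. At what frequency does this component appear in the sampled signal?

12.4 MHz

48.4 MHz > fs/2 = 30.4 MHz, folds to fs − 48.4 MHz = 12.4 MHz.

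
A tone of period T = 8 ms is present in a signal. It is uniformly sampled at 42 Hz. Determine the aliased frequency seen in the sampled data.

1 Hz

T = 8 ms → f = 1/T = 125 Hz.
125 Hz mod fs = 41 Hz.
41 Hz > fs/2 = 21 Hz, folds to fs − 41 Hz = 1 Hz.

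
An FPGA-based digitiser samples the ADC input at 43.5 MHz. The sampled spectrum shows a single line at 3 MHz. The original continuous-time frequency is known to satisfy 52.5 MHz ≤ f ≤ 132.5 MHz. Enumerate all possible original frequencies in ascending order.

84 MHz, 90 MHz, 127.5 MHz

Frequencies that alias to 3 MHz are k·fs ± 3 MHz for integer k ≥ 0.
k=0: 3 MHz.
k=1: 40.5 MHz, 46.5 MHz.
k=2: 84 MHz, 90 MHz.
k=3: 127.5 MHz, 133.5 MHz.
k=4: 171 MHz, 177 MHz.
Within [52.5 MHz, 132.5 MHz]: 84 MHz, 90 MHz, 127.5 MHz.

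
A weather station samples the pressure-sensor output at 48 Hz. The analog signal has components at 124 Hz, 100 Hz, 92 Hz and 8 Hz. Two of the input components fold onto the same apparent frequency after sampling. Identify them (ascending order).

fs/2 = 24 Hz.
124 Hz mod fs = 28 Hz.
28 Hz > fs/2 = 24 Hz, folds to fs − 28 Hz = 20 Hz.
100 Hz mod fs = 4 Hz.
4 Hz ≤ fs/2 = 24 Hz, appears at 4 Hz.
92 Hz mod fs = 44 Hz.
44 Hz > fs/2 = 24 Hz, folds to fs − 44 Hz = 4 Hz.
8 Hz ≤ fs/2 = 24 Hz, passes unchanged.
92 Hz and 100 Hz both map to 4 Hz.

92 Hz, 100 Hz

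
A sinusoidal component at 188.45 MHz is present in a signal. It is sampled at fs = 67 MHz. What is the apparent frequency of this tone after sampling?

188.45 MHz mod fs = 54.45 MHz.
54.45 MHz > fs/2 = 33.5 MHz, folds to fs − 54.45 MHz = 12.55 MHz.

12.55 MHz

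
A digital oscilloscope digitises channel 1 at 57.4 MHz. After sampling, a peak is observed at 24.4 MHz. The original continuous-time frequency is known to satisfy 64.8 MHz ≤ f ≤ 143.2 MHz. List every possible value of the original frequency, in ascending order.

81.8 MHz, 90.4 MHz, 139.2 MHz

Frequencies that alias to 24.4 MHz are k·fs ± 24.4 MHz for integer k ≥ 0.
k=0: 24.4 MHz.
k=1: 33 MHz, 81.8 MHz.
k=2: 90.4 MHz, 139.2 MHz.
k=3: 147.8 MHz, 196.6 MHz.
Within [64.8 MHz, 143.2 MHz]: 81.8 MHz, 90.4 MHz, 139.2 MHz.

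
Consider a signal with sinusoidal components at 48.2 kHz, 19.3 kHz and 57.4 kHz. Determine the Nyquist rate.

Highest-frequency component: 57.4 kHz.
Nyquist rate = 2 × 57.4 kHz = 114.8 kHz.

114.8 kHz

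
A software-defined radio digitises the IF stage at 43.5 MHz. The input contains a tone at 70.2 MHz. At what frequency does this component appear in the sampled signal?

16.8 MHz

70.2 MHz mod fs = 26.7 MHz.
26.7 MHz > fs/2 = 21.75 MHz, folds to fs − 26.7 MHz = 16.8 MHz.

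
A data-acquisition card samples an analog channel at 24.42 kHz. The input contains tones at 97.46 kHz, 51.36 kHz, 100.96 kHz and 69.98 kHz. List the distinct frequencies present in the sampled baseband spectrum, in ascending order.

0.22 kHz, 2.52 kHz, 3.28 kHz

fs/2 = 12.21 kHz.
97.46 kHz mod fs = 24.2 kHz.
24.2 kHz > fs/2 = 12.21 kHz, folds to fs − 24.2 kHz = 0.22 kHz.
51.36 kHz mod fs = 2.52 kHz.
2.52 kHz ≤ fs/2 = 12.21 kHz, appears at 2.52 kHz.
100.96 kHz mod fs = 3.28 kHz.
3.28 kHz ≤ fs/2 = 12.21 kHz, appears at 3.28 kHz.
69.98 kHz mod fs = 21.14 kHz.
21.14 kHz > fs/2 = 12.21 kHz, folds to fs − 21.14 kHz = 3.28 kHz.
Distinct values: {0.22 kHz, 2.52 kHz, 3.28 kHz}.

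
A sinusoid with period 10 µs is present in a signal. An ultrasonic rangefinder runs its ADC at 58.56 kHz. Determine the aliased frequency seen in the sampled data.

T = 10 µs → f = 1/T = 100 kHz.
100 kHz mod fs = 41.44 kHz.
41.44 kHz > fs/2 = 29.28 kHz, folds to fs − 41.44 kHz = 17.12 kHz.

17.12 kHz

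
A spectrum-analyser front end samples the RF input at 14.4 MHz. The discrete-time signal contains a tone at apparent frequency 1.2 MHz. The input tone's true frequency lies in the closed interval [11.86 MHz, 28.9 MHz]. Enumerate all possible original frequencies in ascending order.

Frequencies that alias to 1.2 MHz are k·fs ± 1.2 MHz for integer k ≥ 0.
k=0: 1.2 MHz.
k=1: 13.2 MHz, 15.6 MHz.
k=2: 27.6 MHz, 30 MHz.
k=3: 42 MHz, 44.4 MHz.
Within [11.86 MHz, 28.9 MHz]: 13.2 MHz, 15.6 MHz, 27.6 MHz.

13.2 MHz, 15.6 MHz, 27.6 MHz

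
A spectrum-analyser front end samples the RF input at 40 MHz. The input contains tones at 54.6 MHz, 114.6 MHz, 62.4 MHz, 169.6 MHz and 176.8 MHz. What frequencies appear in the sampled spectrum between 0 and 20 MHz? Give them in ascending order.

fs/2 = 20 MHz.
54.6 MHz mod fs = 14.6 MHz.
14.6 MHz ≤ fs/2 = 20 MHz, appears at 14.6 MHz.
114.6 MHz mod fs = 34.6 MHz.
34.6 MHz > fs/2 = 20 MHz, folds to fs − 34.6 MHz = 5.4 MHz.
62.4 MHz mod fs = 22.4 MHz.
22.4 MHz > fs/2 = 20 MHz, folds to fs − 22.4 MHz = 17.6 MHz.
169.6 MHz mod fs = 9.6 MHz.
9.6 MHz ≤ fs/2 = 20 MHz, appears at 9.6 MHz.
176.8 MHz mod fs = 16.8 MHz.
16.8 MHz ≤ fs/2 = 20 MHz, appears at 16.8 MHz.
Distinct values: {5.4 MHz, 9.6 MHz, 14.6 MHz, 16.8 MHz, 17.6 MHz}.

5.4 MHz, 9.6 MHz, 14.6 MHz, 16.8 MHz, 17.6 MHz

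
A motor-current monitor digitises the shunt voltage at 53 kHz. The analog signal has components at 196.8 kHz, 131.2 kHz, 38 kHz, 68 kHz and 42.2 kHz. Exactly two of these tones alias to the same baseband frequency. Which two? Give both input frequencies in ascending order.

fs/2 = 26.5 kHz.
196.8 kHz mod fs = 37.8 kHz.
37.8 kHz > fs/2 = 26.5 kHz, folds to fs − 37.8 kHz = 15.2 kHz.
131.2 kHz mod fs = 25.2 kHz.
25.2 kHz ≤ fs/2 = 26.5 kHz, appears at 25.2 kHz.
38 kHz > fs/2 = 26.5 kHz, folds to fs − 38 kHz = 15 kHz.
68 kHz mod fs = 15 kHz.
15 kHz ≤ fs/2 = 26.5 kHz, appears at 15 kHz.
42.2 kHz > fs/2 = 26.5 kHz, folds to fs − 42.2 kHz = 10.8 kHz.
38 kHz and 68 kHz both map to 15 kHz.

38 kHz, 68 kHz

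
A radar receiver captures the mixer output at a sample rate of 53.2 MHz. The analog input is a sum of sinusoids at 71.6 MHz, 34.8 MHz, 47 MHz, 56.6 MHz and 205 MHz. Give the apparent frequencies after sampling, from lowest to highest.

fs/2 = 26.6 MHz.
71.6 MHz mod fs = 18.4 MHz.
18.4 MHz ≤ fs/2 = 26.6 MHz, appears at 18.4 MHz.
34.8 MHz > fs/2 = 26.6 MHz, folds to fs − 34.8 MHz = 18.4 MHz.
47 MHz > fs/2 = 26.6 MHz, folds to fs − 47 MHz = 6.2 MHz.
56.6 MHz mod fs = 3.4 MHz.
3.4 MHz ≤ fs/2 = 26.6 MHz, appears at 3.4 MHz.
205 MHz mod fs = 45.4 MHz.
45.4 MHz > fs/2 = 26.6 MHz, folds to fs − 45.4 MHz = 7.8 MHz.
Distinct values: {3.4 MHz, 6.2 MHz, 7.8 MHz, 18.4 MHz}.

3.4 MHz, 6.2 MHz, 7.8 MHz, 18.4 MHz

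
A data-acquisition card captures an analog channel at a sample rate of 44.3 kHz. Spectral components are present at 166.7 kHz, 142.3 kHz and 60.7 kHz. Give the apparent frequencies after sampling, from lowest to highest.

9.4 kHz, 10.5 kHz, 16.4 kHz

fs/2 = 22.15 kHz.
166.7 kHz mod fs = 33.8 kHz.
33.8 kHz > fs/2 = 22.15 kHz, folds to fs − 33.8 kHz = 10.5 kHz.
142.3 kHz mod fs = 9.4 kHz.
9.4 kHz ≤ fs/2 = 22.15 kHz, appears at 9.4 kHz.
60.7 kHz mod fs = 16.4 kHz.
16.4 kHz ≤ fs/2 = 22.15 kHz, appears at 16.4 kHz.
Distinct values: {9.4 kHz, 10.5 kHz, 16.4 kHz}.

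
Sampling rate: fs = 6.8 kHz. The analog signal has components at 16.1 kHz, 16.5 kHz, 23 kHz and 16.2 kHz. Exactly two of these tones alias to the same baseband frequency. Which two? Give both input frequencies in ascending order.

16.2 kHz, 23 kHz

fs/2 = 3.4 kHz.
16.1 kHz mod fs = 2.5 kHz.
2.5 kHz ≤ fs/2 = 3.4 kHz, appears at 2.5 kHz.
16.5 kHz mod fs = 2.9 kHz.
2.9 kHz ≤ fs/2 = 3.4 kHz, appears at 2.9 kHz.
23 kHz mod fs = 2.6 kHz.
2.6 kHz ≤ fs/2 = 3.4 kHz, appears at 2.6 kHz.
16.2 kHz mod fs = 2.6 kHz.
2.6 kHz ≤ fs/2 = 3.4 kHz, appears at 2.6 kHz.
16.2 kHz and 23 kHz both map to 2.6 kHz.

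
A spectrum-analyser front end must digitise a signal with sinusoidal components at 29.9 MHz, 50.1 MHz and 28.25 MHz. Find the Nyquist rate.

Highest-frequency component: 50.1 MHz.
Nyquist rate = 2 × 50.1 MHz = 100.2 MHz.

100.2 MHz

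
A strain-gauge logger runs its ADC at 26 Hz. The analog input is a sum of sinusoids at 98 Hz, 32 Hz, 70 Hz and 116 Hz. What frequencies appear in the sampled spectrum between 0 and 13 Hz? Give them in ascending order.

6 Hz, 8 Hz, 12 Hz

fs/2 = 13 Hz.
98 Hz mod fs = 20 Hz.
20 Hz > fs/2 = 13 Hz, folds to fs − 20 Hz = 6 Hz.
32 Hz mod fs = 6 Hz.
6 Hz ≤ fs/2 = 13 Hz, appears at 6 Hz.
70 Hz mod fs = 18 Hz.
18 Hz > fs/2 = 13 Hz, folds to fs − 18 Hz = 8 Hz.
116 Hz mod fs = 12 Hz.
12 Hz ≤ fs/2 = 13 Hz, appears at 12 Hz.
Distinct values: {6 Hz, 8 Hz, 12 Hz}.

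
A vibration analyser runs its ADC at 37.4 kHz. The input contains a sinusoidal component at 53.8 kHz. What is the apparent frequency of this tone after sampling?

53.8 kHz mod fs = 16.4 kHz.
16.4 kHz ≤ fs/2 = 18.7 kHz, appears at 16.4 kHz.

16.4 kHz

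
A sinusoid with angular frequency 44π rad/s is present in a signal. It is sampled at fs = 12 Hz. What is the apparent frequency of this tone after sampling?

2 Hz

ω = 44π rad/s → f = ω/(2π) = 22 Hz.
22 Hz mod fs = 10 Hz.
10 Hz > fs/2 = 6 Hz, folds to fs − 10 Hz = 2 Hz.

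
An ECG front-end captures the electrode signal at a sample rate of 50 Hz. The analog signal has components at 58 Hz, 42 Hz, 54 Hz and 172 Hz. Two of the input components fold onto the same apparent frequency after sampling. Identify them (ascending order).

fs/2 = 25 Hz.
58 Hz mod fs = 8 Hz.
8 Hz ≤ fs/2 = 25 Hz, appears at 8 Hz.
42 Hz > fs/2 = 25 Hz, folds to fs − 42 Hz = 8 Hz.
54 Hz mod fs = 4 Hz.
4 Hz ≤ fs/2 = 25 Hz, appears at 4 Hz.
172 Hz mod fs = 22 Hz.
22 Hz ≤ fs/2 = 25 Hz, appears at 22 Hz.
42 Hz and 58 Hz both map to 8 Hz.

42 Hz, 58 Hz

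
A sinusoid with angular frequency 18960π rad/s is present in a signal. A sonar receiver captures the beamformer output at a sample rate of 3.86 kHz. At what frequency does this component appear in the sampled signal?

ω = 18960π rad/s → f = ω/(2π) = 9480 Hz = 9.48 kHz.
9.48 kHz mod fs = 1.76 kHz.
1.76 kHz ≤ fs/2 = 1.93 kHz, appears at 1.76 kHz.

1.76 kHz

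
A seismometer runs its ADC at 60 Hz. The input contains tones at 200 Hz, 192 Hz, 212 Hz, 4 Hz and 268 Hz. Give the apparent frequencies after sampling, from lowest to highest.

fs/2 = 30 Hz.
200 Hz mod fs = 20 Hz.
20 Hz ≤ fs/2 = 30 Hz, appears at 20 Hz.
192 Hz mod fs = 12 Hz.
12 Hz ≤ fs/2 = 30 Hz, appears at 12 Hz.
212 Hz mod fs = 32 Hz.
32 Hz > fs/2 = 30 Hz, folds to fs − 32 Hz = 28 Hz.
4 Hz ≤ fs/2 = 30 Hz, passes unchanged.
268 Hz mod fs = 28 Hz.
28 Hz ≤ fs/2 = 30 Hz, appears at 28 Hz.
Distinct values: {4 Hz, 12 Hz, 20 Hz, 28 Hz}.

4 Hz, 12 Hz, 20 Hz, 28 Hz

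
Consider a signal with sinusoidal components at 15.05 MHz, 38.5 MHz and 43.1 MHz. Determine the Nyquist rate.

Highest-frequency component: 43.1 MHz.
Nyquist rate = 2 × 43.1 MHz = 86.2 MHz.

86.2 MHz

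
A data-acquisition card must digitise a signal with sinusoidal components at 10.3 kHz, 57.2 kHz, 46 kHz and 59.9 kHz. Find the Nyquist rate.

119.8 kHz

Highest-frequency component: 59.9 kHz.
Nyquist rate = 2 × 59.9 kHz = 119.8 kHz.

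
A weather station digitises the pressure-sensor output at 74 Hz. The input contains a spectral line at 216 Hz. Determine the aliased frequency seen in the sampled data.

6 Hz

216 Hz mod fs = 68 Hz.
68 Hz > fs/2 = 37 Hz, folds to fs − 68 Hz = 6 Hz.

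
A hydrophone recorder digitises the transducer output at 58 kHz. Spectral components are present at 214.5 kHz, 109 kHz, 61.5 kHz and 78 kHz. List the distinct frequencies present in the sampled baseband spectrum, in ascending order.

fs/2 = 29 kHz.
214.5 kHz mod fs = 40.5 kHz.
40.5 kHz > fs/2 = 29 kHz, folds to fs − 40.5 kHz = 17.5 kHz.
109 kHz mod fs = 51 kHz.
51 kHz > fs/2 = 29 kHz, folds to fs − 51 kHz = 7 kHz.
61.5 kHz mod fs = 3.5 kHz.
3.5 kHz ≤ fs/2 = 29 kHz, appears at 3.5 kHz.
78 kHz mod fs = 20 kHz.
20 kHz ≤ fs/2 = 29 kHz, appears at 20 kHz.
Distinct values: {3.5 kHz, 7 kHz, 17.5 kHz, 20 kHz}.

3.5 kHz, 7 kHz, 17.5 kHz, 20 kHz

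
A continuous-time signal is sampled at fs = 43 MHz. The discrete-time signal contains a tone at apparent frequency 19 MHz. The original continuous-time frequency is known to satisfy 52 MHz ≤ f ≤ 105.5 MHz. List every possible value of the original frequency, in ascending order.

Frequencies that alias to 19 MHz are k·fs ± 19 MHz for integer k ≥ 0.
k=0: 19 MHz.
k=1: 24 MHz, 62 MHz.
k=2: 67 MHz, 105 MHz.
k=3: 110 MHz, 148 MHz.
Within [52 MHz, 105.5 MHz]: 62 MHz, 67 MHz, 105 MHz.

62 MHz, 67 MHz, 105 MHz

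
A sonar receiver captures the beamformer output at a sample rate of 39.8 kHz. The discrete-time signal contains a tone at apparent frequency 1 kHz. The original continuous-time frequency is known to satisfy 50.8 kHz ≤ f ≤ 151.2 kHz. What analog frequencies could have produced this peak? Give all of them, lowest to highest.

Frequencies that alias to 1 kHz are k·fs ± 1 kHz for integer k ≥ 0.
k=0: 1 kHz.
k=1: 38.8 kHz, 40.8 kHz.
k=2: 78.6 kHz, 80.6 kHz.
k=3: 118.4 kHz, 120.4 kHz.
k=4: 158.2 kHz, 160.2 kHz.
Within [50.8 kHz, 151.2 kHz]: 78.6 kHz, 80.6 kHz, 118.4 kHz, 120.4 kHz.

78.6 kHz, 80.6 kHz, 118.4 kHz, 120.4 kHz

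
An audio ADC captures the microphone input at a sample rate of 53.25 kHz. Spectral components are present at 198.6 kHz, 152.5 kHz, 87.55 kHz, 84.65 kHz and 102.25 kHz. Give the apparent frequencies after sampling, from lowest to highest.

fs/2 = 26.625 kHz.
198.6 kHz mod fs = 38.85 kHz.
38.85 kHz > fs/2 = 26.625 kHz, folds to fs − 38.85 kHz = 14.4 kHz.
152.5 kHz mod fs = 46 kHz.
46 kHz > fs/2 = 26.625 kHz, folds to fs − 46 kHz = 7.25 kHz.
87.55 kHz mod fs = 34.3 kHz.
34.3 kHz > fs/2 = 26.625 kHz, folds to fs − 34.3 kHz = 18.95 kHz.
84.65 kHz mod fs = 31.4 kHz.
31.4 kHz > fs/2 = 26.625 kHz, folds to fs − 31.4 kHz = 21.85 kHz.
102.25 kHz mod fs = 49 kHz.
49 kHz > fs/2 = 26.625 kHz, folds to fs − 49 kHz = 4.25 kHz.
Distinct values: {4.25 kHz, 7.25 kHz, 14.4 kHz, 18.95 kHz, 21.85 kHz}.

4.25 kHz, 7.25 kHz, 14.4 kHz, 18.95 kHz, 21.85 kHz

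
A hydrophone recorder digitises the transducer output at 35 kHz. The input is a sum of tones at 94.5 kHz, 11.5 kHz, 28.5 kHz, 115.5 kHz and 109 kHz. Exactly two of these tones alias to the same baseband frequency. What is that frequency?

fs/2 = 17.5 kHz.
94.5 kHz mod fs = 24.5 kHz.
24.5 kHz > fs/2 = 17.5 kHz, folds to fs − 24.5 kHz = 10.5 kHz.
11.5 kHz ≤ fs/2 = 17.5 kHz, passes unchanged.
28.5 kHz > fs/2 = 17.5 kHz, folds to fs − 28.5 kHz = 6.5 kHz.
115.5 kHz mod fs = 10.5 kHz.
10.5 kHz ≤ fs/2 = 17.5 kHz, appears at 10.5 kHz.
109 kHz mod fs = 4 kHz.
4 kHz ≤ fs/2 = 17.5 kHz, appears at 4 kHz.
94.5 kHz and 115.5 kHz both map to 10.5 kHz.

10.5 kHz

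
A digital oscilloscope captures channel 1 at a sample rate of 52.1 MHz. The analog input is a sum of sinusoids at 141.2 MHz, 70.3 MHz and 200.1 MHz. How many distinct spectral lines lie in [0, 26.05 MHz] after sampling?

3

fs/2 = 26.05 MHz.
141.2 MHz mod fs = 37 MHz.
37 MHz > fs/2 = 26.05 MHz, folds to fs − 37 MHz = 15.1 MHz.
70.3 MHz mod fs = 18.2 MHz.
18.2 MHz ≤ fs/2 = 26.05 MHz, appears at 18.2 MHz.
200.1 MHz mod fs = 43.8 MHz.
43.8 MHz > fs/2 = 26.05 MHz, folds to fs − 43.8 MHz = 8.3 MHz.
Distinct values: {8.3 MHz, 15.1 MHz, 18.2 MHz} → 3.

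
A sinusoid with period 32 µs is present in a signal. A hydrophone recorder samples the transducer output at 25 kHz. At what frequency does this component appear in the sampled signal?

6.25 kHz

T = 32 µs → f = 1/T = 31.25 kHz.
31.25 kHz mod fs = 6.25 kHz.
6.25 kHz ≤ fs/2 = 12.5 kHz, appears at 6.25 kHz.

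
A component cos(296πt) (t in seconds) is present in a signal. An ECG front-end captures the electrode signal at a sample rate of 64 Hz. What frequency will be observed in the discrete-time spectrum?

ω = 296π rad/s → f = ω/(2π) = 148 Hz.
148 Hz mod fs = 20 Hz.
20 Hz ≤ fs/2 = 32 Hz, appears at 20 Hz.

20 Hz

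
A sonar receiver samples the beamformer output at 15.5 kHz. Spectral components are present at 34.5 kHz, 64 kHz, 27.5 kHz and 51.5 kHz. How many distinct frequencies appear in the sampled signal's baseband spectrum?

3

fs/2 = 7.75 kHz.
34.5 kHz mod fs = 3.5 kHz.
3.5 kHz ≤ fs/2 = 7.75 kHz, appears at 3.5 kHz.
64 kHz mod fs = 2 kHz.
2 kHz ≤ fs/2 = 7.75 kHz, appears at 2 kHz.
27.5 kHz mod fs = 12 kHz.
12 kHz > fs/2 = 7.75 kHz, folds to fs − 12 kHz = 3.5 kHz.
51.5 kHz mod fs = 5 kHz.
5 kHz ≤ fs/2 = 7.75 kHz, appears at 5 kHz.
Distinct values: {2 kHz, 3.5 kHz, 5 kHz} → 3.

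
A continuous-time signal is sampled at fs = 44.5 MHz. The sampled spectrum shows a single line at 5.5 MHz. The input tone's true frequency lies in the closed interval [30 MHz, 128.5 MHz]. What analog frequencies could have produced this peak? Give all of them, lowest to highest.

Frequencies that alias to 5.5 MHz are k·fs ± 5.5 MHz for integer k ≥ 0.
k=0: 5.5 MHz.
k=1: 39 MHz, 50 MHz.
k=2: 83.5 MHz, 94.5 MHz.
k=3: 128 MHz, 139 MHz.
k=4: 172.5 MHz, 183.5 MHz.
Within [30 MHz, 128.5 MHz]: 39 MHz, 50 MHz, 83.5 MHz, 94.5 MHz, 128 MHz.

39 MHz, 50 MHz, 83.5 MHz, 94.5 MHz, 128 MHz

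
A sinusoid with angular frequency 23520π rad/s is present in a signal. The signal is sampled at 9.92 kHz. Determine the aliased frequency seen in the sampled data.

ω = 23520π rad/s → f = ω/(2π) = 11760 Hz = 11.76 kHz.
11.76 kHz mod fs = 1.84 kHz.
1.84 kHz ≤ fs/2 = 4.96 kHz, appears at 1.84 kHz.

1.84 kHz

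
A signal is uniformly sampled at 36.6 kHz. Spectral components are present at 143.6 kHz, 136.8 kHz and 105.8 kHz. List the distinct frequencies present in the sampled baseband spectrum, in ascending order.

fs/2 = 18.3 kHz.
143.6 kHz mod fs = 33.8 kHz.
33.8 kHz > fs/2 = 18.3 kHz, folds to fs − 33.8 kHz = 2.8 kHz.
136.8 kHz mod fs = 27 kHz.
27 kHz > fs/2 = 18.3 kHz, folds to fs − 27 kHz = 9.6 kHz.
105.8 kHz mod fs = 32.6 kHz.
32.6 kHz > fs/2 = 18.3 kHz, folds to fs − 32.6 kHz = 4 kHz.
Distinct values: {2.8 kHz, 4 kHz, 9.6 kHz}.

2.8 kHz, 4 kHz, 9.6 kHz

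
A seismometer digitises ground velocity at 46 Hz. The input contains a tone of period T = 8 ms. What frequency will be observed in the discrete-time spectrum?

13 Hz

T = 8 ms → f = 1/T = 125 Hz.
125 Hz mod fs = 33 Hz.
33 Hz > fs/2 = 23 Hz, folds to fs − 33 Hz = 13 Hz.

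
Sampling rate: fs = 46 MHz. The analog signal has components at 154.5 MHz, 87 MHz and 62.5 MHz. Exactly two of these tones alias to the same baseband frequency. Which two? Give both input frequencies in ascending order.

62.5 MHz, 154.5 MHz

fs/2 = 23 MHz.
154.5 MHz mod fs = 16.5 MHz.
16.5 MHz ≤ fs/2 = 23 MHz, appears at 16.5 MHz.
87 MHz mod fs = 41 MHz.
41 MHz > fs/2 = 23 MHz, folds to fs − 41 MHz = 5 MHz.
62.5 MHz mod fs = 16.5 MHz.
16.5 MHz ≤ fs/2 = 23 MHz, appears at 16.5 MHz.
62.5 MHz and 154.5 MHz both map to 16.5 MHz.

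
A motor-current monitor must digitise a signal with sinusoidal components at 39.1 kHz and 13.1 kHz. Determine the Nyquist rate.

Highest-frequency component: 39.1 kHz.
Nyquist rate = 2 × 39.1 kHz = 78.2 kHz.

78.2 kHz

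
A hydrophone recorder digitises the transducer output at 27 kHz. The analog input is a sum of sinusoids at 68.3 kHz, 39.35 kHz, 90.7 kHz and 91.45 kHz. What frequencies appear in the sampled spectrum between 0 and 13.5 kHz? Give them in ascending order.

9.7 kHz, 10.45 kHz, 12.35 kHz, 12.7 kHz

fs/2 = 13.5 kHz.
68.3 kHz mod fs = 14.3 kHz.
14.3 kHz > fs/2 = 13.5 kHz, folds to fs − 14.3 kHz = 12.7 kHz.
39.35 kHz mod fs = 12.35 kHz.
12.35 kHz ≤ fs/2 = 13.5 kHz, appears at 12.35 kHz.
90.7 kHz mod fs = 9.7 kHz.
9.7 kHz ≤ fs/2 = 13.5 kHz, appears at 9.7 kHz.
91.45 kHz mod fs = 10.45 kHz.
10.45 kHz ≤ fs/2 = 13.5 kHz, appears at 10.45 kHz.
Distinct values: {9.7 kHz, 10.45 kHz, 12.35 kHz, 12.7 kHz}.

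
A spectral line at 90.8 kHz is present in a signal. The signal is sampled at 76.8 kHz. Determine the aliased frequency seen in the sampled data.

14 kHz

90.8 kHz mod fs = 14 kHz.
14 kHz ≤ fs/2 = 38.4 kHz, appears at 14 kHz.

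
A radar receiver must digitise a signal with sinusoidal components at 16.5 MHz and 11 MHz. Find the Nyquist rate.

Highest-frequency component: 16.5 MHz.
Nyquist rate = 2 × 16.5 MHz = 33 MHz.

33 MHz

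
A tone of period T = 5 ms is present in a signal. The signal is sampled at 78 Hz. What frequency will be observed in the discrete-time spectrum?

T = 5 ms → f = 1/T = 200 Hz.
200 Hz mod fs = 44 Hz.
44 Hz > fs/2 = 39 Hz, folds to fs − 44 Hz = 34 Hz.

34 Hz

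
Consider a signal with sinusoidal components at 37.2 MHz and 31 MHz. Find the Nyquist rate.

74.4 MHz

Highest-frequency component: 37.2 MHz.
Nyquist rate = 2 × 37.2 MHz = 74.4 MHz.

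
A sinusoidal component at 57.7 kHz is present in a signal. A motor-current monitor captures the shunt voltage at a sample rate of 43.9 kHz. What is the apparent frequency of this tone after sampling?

13.8 kHz

57.7 kHz mod fs = 13.8 kHz.
13.8 kHz ≤ fs/2 = 21.95 kHz, appears at 13.8 kHz.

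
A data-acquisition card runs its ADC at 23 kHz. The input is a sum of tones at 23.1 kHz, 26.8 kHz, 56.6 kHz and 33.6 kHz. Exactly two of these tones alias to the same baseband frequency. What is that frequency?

10.6 kHz

fs/2 = 11.5 kHz.
23.1 kHz mod fs = 0.1 kHz.
0.1 kHz ≤ fs/2 = 11.5 kHz, appears at 0.1 kHz.
26.8 kHz mod fs = 3.8 kHz.
3.8 kHz ≤ fs/2 = 11.5 kHz, appears at 3.8 kHz.
56.6 kHz mod fs = 10.6 kHz.
10.6 kHz ≤ fs/2 = 11.5 kHz, appears at 10.6 kHz.
33.6 kHz mod fs = 10.6 kHz.
10.6 kHz ≤ fs/2 = 11.5 kHz, appears at 10.6 kHz.
33.6 kHz and 56.6 kHz both map to 10.6 kHz.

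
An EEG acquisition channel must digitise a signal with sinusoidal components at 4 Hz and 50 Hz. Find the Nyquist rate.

100 Hz

Highest-frequency component: 50 Hz.
Nyquist rate = 2 × 50 Hz = 100 Hz.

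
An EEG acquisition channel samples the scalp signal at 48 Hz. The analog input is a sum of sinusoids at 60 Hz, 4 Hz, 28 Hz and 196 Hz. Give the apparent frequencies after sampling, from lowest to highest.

4 Hz, 12 Hz, 20 Hz

fs/2 = 24 Hz.
60 Hz mod fs = 12 Hz.
12 Hz ≤ fs/2 = 24 Hz, appears at 12 Hz.
4 Hz ≤ fs/2 = 24 Hz, passes unchanged.
28 Hz > fs/2 = 24 Hz, folds to fs − 28 Hz = 20 Hz.
196 Hz mod fs = 4 Hz.
4 Hz ≤ fs/2 = 24 Hz, appears at 4 Hz.
Distinct values: {4 Hz, 12 Hz, 20 Hz}.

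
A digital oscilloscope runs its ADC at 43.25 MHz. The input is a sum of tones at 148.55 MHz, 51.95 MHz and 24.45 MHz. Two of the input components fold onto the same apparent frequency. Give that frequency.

18.8 MHz

fs/2 = 21.625 MHz.
148.55 MHz mod fs = 18.8 MHz.
18.8 MHz ≤ fs/2 = 21.625 MHz, appears at 18.8 MHz.
51.95 MHz mod fs = 8.7 MHz.
8.7 MHz ≤ fs/2 = 21.625 MHz, appears at 8.7 MHz.
24.45 MHz > fs/2 = 21.625 MHz, folds to fs − 24.45 MHz = 18.8 MHz.
24.45 MHz and 148.55 MHz both map to 18.8 MHz.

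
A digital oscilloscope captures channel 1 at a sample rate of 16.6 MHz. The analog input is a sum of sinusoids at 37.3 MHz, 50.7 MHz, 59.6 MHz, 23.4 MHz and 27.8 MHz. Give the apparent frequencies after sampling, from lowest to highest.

0.9 MHz, 4.1 MHz, 5.4 MHz, 6.8 MHz

fs/2 = 8.3 MHz.
37.3 MHz mod fs = 4.1 MHz.
4.1 MHz ≤ fs/2 = 8.3 MHz, appears at 4.1 MHz.
50.7 MHz mod fs = 0.9 MHz.
0.9 MHz ≤ fs/2 = 8.3 MHz, appears at 0.9 MHz.
59.6 MHz mod fs = 9.8 MHz.
9.8 MHz > fs/2 = 8.3 MHz, folds to fs − 9.8 MHz = 6.8 MHz.
23.4 MHz mod fs = 6.8 MHz.
6.8 MHz ≤ fs/2 = 8.3 MHz, appears at 6.8 MHz.
27.8 MHz mod fs = 11.2 MHz.
11.2 MHz > fs/2 = 8.3 MHz, folds to fs − 11.2 MHz = 5.4 MHz.
Distinct values: {0.9 MHz, 4.1 MHz, 5.4 MHz, 6.8 MHz}.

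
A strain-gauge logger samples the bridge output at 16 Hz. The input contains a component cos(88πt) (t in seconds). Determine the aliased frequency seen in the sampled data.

4 Hz

ω = 88π rad/s → f = ω/(2π) = 44 Hz.
44 Hz mod fs = 12 Hz.
12 Hz > fs/2 = 8 Hz, folds to fs − 12 Hz = 4 Hz.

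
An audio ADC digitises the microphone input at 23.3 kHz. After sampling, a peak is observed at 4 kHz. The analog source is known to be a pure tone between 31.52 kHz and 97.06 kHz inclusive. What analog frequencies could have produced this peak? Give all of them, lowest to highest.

42.6 kHz, 50.6 kHz, 65.9 kHz, 73.9 kHz, 89.2 kHz

Frequencies that alias to 4 kHz are k·fs ± 4 kHz for integer k ≥ 0.
k=0: 4 kHz.
k=1: 19.3 kHz, 27.3 kHz.
k=2: 42.6 kHz, 50.6 kHz.
k=3: 65.9 kHz, 73.9 kHz.
k=4: 89.2 kHz, 97.2 kHz.
k=5: 112.5 kHz, 120.5 kHz.
Within [31.52 kHz, 97.06 kHz]: 42.6 kHz, 50.6 kHz, 65.9 kHz, 73.9 kHz, 89.2 kHz.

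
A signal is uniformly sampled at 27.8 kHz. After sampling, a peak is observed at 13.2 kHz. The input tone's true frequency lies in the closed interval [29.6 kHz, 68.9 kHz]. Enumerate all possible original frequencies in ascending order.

41 kHz, 42.4 kHz, 68.8 kHz

Frequencies that alias to 13.2 kHz are k·fs ± 13.2 kHz for integer k ≥ 0.
k=0: 13.2 kHz.
k=1: 14.6 kHz, 41 kHz.
k=2: 42.4 kHz, 68.8 kHz.
k=3: 70.2 kHz, 96.6 kHz.
Within [29.6 kHz, 68.9 kHz]: 41 kHz, 42.4 kHz, 68.8 kHz.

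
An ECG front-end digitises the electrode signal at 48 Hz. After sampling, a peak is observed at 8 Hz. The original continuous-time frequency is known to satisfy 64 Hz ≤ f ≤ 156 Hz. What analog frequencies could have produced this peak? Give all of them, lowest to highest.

88 Hz, 104 Hz, 136 Hz, 152 Hz

Frequencies that alias to 8 Hz are k·fs ± 8 Hz for integer k ≥ 0.
k=0: 8 Hz.
k=1: 40 Hz, 56 Hz.
k=2: 88 Hz, 104 Hz.
k=3: 136 Hz, 152 Hz.
k=4: 184 Hz, 200 Hz.
Within [64 Hz, 156 Hz]: 88 Hz, 104 Hz, 136 Hz, 152 Hz.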